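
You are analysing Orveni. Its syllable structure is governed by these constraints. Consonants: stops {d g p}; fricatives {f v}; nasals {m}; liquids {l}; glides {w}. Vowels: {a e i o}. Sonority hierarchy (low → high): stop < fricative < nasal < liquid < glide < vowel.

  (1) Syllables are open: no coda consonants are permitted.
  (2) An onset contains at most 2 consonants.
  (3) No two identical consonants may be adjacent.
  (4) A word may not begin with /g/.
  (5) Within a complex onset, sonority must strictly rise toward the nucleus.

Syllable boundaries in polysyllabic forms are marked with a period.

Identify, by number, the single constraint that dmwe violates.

2

dmwe: syllable 1 onset /dmw/ has 3 consonants (> 2).
This is a violation of constraint 2: "An onset contains at most 2 consonants."
The remaining constraints (1, 3, 4, 5) are satisfied.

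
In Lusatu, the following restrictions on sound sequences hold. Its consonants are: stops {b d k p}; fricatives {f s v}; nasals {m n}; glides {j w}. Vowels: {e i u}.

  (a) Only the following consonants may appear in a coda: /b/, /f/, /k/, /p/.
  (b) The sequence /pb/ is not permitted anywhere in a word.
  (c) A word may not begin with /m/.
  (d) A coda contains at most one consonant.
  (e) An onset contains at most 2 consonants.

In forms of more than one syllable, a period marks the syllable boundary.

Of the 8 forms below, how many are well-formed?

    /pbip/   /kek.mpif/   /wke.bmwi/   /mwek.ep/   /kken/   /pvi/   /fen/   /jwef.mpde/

/pbip/ — violates constraint (b): contains banned sequence /pb/ → ill-formed
/kek.mpif/ — σ1 onset /k/, coda /k/ ok; σ2 onset /mp/ (2C), coda /f/ ok → well-formed
/wke.bmwi/ — violates constraint (e): syllable 2 onset /bmw/ has 3 consonants (> 2) → ill-formed
/mwek.ep/ — violates constraint (c): word begins with /m/ → ill-formed
/kken/ — violates constraint (a): syllable 1 coda contains /n/, which is not a licensed coda consonant → ill-formed
/pvi/ — σ1 onset /pv/ (2C), coda /∅/ ok → well-formed
/fen/ — violates constraint (a): syllable 1 coda contains /n/, which is not a licensed coda consonant → ill-formed
/jwef.mpde/ — violates constraint (e): syllable 2 onset /mpd/ has 3 consonants (> 2) → ill-formed
Well-formed: /kek.mpif/, /pvi/ → 2.

2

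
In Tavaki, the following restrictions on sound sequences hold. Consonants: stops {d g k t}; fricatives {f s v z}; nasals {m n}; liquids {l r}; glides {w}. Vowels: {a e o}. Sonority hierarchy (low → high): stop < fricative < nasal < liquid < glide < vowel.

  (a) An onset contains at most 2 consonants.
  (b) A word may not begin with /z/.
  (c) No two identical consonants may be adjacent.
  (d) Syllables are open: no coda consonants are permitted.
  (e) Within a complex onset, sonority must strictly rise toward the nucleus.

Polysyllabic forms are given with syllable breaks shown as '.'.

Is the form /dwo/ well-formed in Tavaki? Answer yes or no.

/dwo/ — σ1 onset /dw/ (1→5 rises), coda /∅/ ok → well-formed

yes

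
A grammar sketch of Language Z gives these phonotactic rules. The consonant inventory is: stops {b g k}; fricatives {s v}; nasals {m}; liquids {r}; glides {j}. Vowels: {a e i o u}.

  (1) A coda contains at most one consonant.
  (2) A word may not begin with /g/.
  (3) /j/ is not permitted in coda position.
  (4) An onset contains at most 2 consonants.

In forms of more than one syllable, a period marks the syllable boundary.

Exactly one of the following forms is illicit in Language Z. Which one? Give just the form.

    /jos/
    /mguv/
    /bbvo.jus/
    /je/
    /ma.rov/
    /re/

/bbvo.jus/

/jos/ — σ1 onset /j/, coda /s/ ok → licit
/mguv/ — σ1 onset /mg/ (2C), coda /v/ ok → licit
/bbvo.jus/ — violates constraint 4: syllable 1 onset /bbv/ has 3 consonants (> 2) → illicit
/je/ — σ1 onset /j/, coda /∅/ ok → licit
/ma.rov/ — σ1 onset /m/, coda /∅/ ok; σ2 onset /r/, coda /v/ ok → licit
/re/ — σ1 onset /r/, coda /∅/ ok → licit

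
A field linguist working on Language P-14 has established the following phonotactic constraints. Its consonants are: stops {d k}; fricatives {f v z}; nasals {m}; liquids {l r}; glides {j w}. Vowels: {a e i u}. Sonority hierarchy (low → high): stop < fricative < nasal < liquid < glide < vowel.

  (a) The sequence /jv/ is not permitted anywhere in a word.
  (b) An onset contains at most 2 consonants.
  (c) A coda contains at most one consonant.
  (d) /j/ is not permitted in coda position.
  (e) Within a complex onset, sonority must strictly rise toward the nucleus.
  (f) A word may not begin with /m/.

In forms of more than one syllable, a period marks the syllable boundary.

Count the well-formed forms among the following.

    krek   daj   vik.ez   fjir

krek — σ1 onset /kr/ (1→4 rises), coda /k/ ok → well-formed
daj — violates constraint (d): syllable 1 coda contains /j/ → ill-formed
vik.ez — σ1 onset /v/, coda /k/ ok; σ2 onset /∅/, coda /z/ ok → well-formed
fjir — σ1 onset /fj/ (2→5 rises), coda /r/ ok → well-formed
Well-formed: krek, vik.ez, fjir → 3.

3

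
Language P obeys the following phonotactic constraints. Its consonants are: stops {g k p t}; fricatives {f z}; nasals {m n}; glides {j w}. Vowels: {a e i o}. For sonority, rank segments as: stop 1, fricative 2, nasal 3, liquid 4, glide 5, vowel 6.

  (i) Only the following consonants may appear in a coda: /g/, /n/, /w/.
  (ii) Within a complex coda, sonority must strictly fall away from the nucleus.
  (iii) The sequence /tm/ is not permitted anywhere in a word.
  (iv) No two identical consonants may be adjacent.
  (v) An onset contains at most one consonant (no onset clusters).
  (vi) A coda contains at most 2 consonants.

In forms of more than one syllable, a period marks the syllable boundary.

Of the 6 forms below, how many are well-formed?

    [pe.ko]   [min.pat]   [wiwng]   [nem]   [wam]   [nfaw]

[pe.ko] — σ1 onset /p/, coda /∅/ ok; σ2 onset /k/, coda /∅/ ok → well-formed
[min.pat] — violates constraint (i): syllable 2 coda contains /t/, which is not a licensed coda consonant → ill-formed
[wiwng] — violates constraint (vi): syllable 1 coda /wng/ has 3 consonants (> 2) → ill-formed
[nem] — violates constraint (i): syllable 1 coda contains /m/, which is not a licensed coda consonant → ill-formed
[wam] — violates constraint (i): syllable 1 coda contains /m/, which is not a licensed coda consonant → ill-formed
[nfaw] — violates constraint (v): syllable 1 onset /nf/ has 2 consonants (> 1) → ill-formed
Well-formed: [pe.ko] → 1.

1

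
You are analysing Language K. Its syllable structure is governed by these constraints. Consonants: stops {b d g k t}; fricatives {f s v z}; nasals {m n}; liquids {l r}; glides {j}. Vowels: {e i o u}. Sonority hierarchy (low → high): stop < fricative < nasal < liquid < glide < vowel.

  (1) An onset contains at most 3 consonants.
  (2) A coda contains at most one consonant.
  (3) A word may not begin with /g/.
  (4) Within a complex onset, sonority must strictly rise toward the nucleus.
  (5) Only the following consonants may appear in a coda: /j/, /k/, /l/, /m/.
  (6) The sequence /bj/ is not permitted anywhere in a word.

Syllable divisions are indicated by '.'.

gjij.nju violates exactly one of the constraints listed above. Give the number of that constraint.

3

gjij.nju: word begins with /g/.
This is a violation of constraint 3: "A word may not begin with /g/."
The remaining constraints (1, 2, 4, 5, 6) are satisfied.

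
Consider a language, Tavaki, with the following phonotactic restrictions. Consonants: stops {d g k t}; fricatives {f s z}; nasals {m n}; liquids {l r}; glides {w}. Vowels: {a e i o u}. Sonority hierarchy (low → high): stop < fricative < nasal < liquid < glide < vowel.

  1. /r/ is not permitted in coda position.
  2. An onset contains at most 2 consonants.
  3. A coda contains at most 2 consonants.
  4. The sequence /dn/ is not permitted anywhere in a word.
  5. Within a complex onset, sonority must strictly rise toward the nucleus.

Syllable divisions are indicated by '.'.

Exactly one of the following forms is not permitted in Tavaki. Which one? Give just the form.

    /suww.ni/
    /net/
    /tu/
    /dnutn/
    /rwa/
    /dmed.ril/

/dnutn/

/suww.ni/ — σ1 onset /s/, coda /ww/ (2C) ok; σ2 onset /n/, coda /∅/ ok → permitted
/net/ — σ1 onset /n/, coda /t/ ok → permitted
/tu/ — σ1 onset /t/, coda /∅/ ok → permitted
/dnutn/ — violates constraint 4: contains banned sequence /dn/ → not permitted
/rwa/ — σ1 onset /rw/ (4→5 rises), coda /∅/ ok → permitted
/dmed.ril/ — σ1 onset /dm/ (1→3 rises), coda /d/ ok; σ2 onset /r/, coda /l/ ok → permitted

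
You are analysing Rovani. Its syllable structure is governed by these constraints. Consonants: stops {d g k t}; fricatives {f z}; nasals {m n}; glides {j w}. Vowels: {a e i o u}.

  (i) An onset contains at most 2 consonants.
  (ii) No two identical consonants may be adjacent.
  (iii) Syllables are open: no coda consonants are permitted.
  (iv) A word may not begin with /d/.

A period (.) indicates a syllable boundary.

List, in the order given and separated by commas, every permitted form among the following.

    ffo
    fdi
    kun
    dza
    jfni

ffo — violates constraint (ii): adjacent identical consonants /ff/ → not permitted
fdi — σ1 onset /fd/ (2C), coda /∅/ ok → permitted
kun — violates constraint (iii): syllable 1 coda /n/ has 1 consonant (> 0) → not permitted
dza — violates constraint (iv): word begins with /d/ → not permitted
jfni — violates constraint (i): syllable 1 onset /jfn/ has 3 consonants (> 2) → not permitted

fdi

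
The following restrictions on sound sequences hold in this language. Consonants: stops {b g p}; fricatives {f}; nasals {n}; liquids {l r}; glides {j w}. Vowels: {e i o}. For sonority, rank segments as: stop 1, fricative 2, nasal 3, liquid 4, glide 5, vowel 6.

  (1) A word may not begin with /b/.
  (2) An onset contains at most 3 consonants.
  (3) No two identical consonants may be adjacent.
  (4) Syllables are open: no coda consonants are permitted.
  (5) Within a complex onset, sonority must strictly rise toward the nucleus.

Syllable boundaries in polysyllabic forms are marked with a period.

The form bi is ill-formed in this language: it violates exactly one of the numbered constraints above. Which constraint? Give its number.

1

bi: word begins with /b/.
This is a violation of constraint 1: "A word may not begin with /b/."
The remaining constraints (2, 3, 4, 5) are satisfied.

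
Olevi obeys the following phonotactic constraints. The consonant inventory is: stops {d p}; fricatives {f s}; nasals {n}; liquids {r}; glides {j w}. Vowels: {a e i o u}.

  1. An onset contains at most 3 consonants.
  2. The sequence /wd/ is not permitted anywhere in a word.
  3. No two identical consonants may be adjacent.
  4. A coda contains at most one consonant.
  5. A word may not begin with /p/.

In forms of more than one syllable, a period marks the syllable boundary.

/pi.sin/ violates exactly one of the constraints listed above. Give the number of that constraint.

5

/pi.sin/: word begins with /p/.
This is a violation of constraint 5: "A word may not begin with /p/."
The remaining constraints (1, 2, 3, 4) are satisfied.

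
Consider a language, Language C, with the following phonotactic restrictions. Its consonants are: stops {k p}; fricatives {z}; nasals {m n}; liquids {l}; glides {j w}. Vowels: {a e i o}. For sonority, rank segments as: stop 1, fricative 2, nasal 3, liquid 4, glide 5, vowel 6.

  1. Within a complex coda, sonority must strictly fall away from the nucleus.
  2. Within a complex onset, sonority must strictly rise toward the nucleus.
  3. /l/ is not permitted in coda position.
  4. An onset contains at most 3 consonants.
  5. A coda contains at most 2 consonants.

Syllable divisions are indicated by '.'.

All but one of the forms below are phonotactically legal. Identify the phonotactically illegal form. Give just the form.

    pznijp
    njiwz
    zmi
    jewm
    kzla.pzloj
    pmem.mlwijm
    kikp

pznijp — σ1 onset /pzn/ (1→2→3 rises), coda /jp/ (5→1 falls) ok → phonotactically legal
njiwz — σ1 onset /nj/ (3→5 rises), coda /wz/ (5→2 falls) ok → phonotactically legal
zmi — σ1 onset /zm/ (2→3 rises), coda /∅/ ok → phonotactically legal
jewm — σ1 onset /j/, coda /wm/ (5→3 falls) ok → phonotactically legal
kzla.pzloj — σ1 onset /kzl/ (1→2→4 rises), coda /∅/ ok; σ2 onset /pzl/ (1→2→4 rises), coda /j/ ok → phonotactically legal
pmem.mlwijm — σ1 onset /pm/ (1→3 rises), coda /m/ ok; σ2 onset /mlw/ (3→4→5 rises), coda /jm/ (5→3 falls) ok → phonotactically legal
kikp — violates constraint 1: syllable 1 coda /kp/: /k/ (stop, 1) → /p/ (stop, 1) does not fall → phonotactically illegal

kikp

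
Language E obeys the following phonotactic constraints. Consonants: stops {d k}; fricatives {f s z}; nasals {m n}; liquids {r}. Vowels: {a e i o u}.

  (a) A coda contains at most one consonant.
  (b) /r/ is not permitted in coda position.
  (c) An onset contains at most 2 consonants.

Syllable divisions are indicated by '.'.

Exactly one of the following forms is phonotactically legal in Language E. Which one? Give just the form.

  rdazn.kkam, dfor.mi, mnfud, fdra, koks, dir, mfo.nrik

mfo.nrik

rdazn.kkam — violates constraint (a): syllable 1 coda /zn/ has 2 consonants (> 1) → phonotactically illegal
dfor.mi — violates constraint (b): syllable 1 coda contains /r/ → phonotactically illegal
mnfud — violates constraint (c): syllable 1 onset /mnf/ has 3 consonants (> 2) → phonotactically illegal
fdra — violates constraint (c): syllable 1 onset /fdr/ has 3 consonants (> 2) → phonotactically illegal
koks — violates constraint (a): syllable 1 coda /ks/ has 2 consonants (> 1) → phonotactically illegal
dir — violates constraint (b): syllable 1 coda contains /r/ → phonotactically illegal
mfo.nrik — σ1 onset /mf/ (2C), coda /∅/ ok; σ2 onset /nr/ (2C), coda /k/ ok → phonotactically legal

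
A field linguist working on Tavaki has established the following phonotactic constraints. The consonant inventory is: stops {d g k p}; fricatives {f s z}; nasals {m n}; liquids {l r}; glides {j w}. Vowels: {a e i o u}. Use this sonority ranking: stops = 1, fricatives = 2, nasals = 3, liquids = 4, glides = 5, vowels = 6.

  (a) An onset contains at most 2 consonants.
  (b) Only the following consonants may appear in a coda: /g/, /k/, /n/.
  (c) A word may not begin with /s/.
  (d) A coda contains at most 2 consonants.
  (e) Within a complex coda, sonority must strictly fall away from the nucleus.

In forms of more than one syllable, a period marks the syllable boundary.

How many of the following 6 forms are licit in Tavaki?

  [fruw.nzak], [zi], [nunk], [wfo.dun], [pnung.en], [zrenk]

5

[fruw.nzak] — violates constraint (b): syllable 1 coda contains /w/, which is not a licensed coda consonant → illicit
[zi] — σ1 onset /z/, coda /∅/ ok → licit
[nunk] — σ1 onset /n/, coda /nk/ (3→1 falls) ok → licit
[wfo.dun] — σ1 onset /wf/ (2C), coda /∅/ ok; σ2 onset /d/, coda /n/ ok → licit
[pnung.en] — σ1 onset /pn/ (2C), coda /ng/ (3→1 falls) ok; σ2 onset /∅/, coda /n/ ok → licit
[zrenk] — σ1 onset /zr/ (2C), coda /nk/ (3→1 falls) ok → licit
Licit: [zi], [nunk], [wfo.dun], [pnung.en], [zrenk] → 5.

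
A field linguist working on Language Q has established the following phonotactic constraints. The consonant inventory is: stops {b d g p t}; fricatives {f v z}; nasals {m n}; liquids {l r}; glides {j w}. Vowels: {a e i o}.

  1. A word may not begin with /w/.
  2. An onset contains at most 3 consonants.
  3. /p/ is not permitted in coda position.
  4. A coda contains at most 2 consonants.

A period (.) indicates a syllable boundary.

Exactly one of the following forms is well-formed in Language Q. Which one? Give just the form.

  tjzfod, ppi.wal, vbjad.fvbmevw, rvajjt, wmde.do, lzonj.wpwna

tjzfod — violates constraint 2: syllable 1 onset /tjzf/ has 4 consonants (> 3) → ill-formed
ppi.wal — σ1 onset /pp/ (2C), coda /∅/ ok; σ2 onset /w/, coda /l/ ok → well-formed
vbjad.fvbmevw — violates constraint 2: syllable 2 onset /fvbm/ has 4 consonants (> 3) → ill-formed
rvajjt — violates constraint 4: syllable 1 coda /jjt/ has 3 consonants (> 2) → ill-formed
wmde.do — violates constraint 1: word begins with /w/ → ill-formed
lzonj.wpwna — violates constraint 2: syllable 2 onset /wpwn/ has 4 consonants (> 3) → ill-formed

ppi.wal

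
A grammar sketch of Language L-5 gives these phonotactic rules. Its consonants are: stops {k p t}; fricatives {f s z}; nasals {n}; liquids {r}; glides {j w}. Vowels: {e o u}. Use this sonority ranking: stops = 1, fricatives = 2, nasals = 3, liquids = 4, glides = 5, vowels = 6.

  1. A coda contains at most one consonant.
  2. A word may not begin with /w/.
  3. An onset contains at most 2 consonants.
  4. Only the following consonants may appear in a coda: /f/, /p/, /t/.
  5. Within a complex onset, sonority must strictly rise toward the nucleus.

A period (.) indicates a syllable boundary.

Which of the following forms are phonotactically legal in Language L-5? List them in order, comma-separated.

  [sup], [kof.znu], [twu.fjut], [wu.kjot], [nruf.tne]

[sup] — σ1 onset /s/, coda /p/ ok → phonotactically legal
[kof.znu] — σ1 onset /k/, coda /f/ ok; σ2 onset /zn/ (2→3 rises), coda /∅/ ok → phonotactically legal
[twu.fjut] — σ1 onset /tw/ (1→5 rises), coda /∅/ ok; σ2 onset /fj/ (2→5 rises), coda /t/ ok → phonotactically legal
[wu.kjot] — violates constraint 2: word begins with /w/ → phonotactically illegal
[nruf.tne] — σ1 onset /nr/ (3→4 rises), coda /f/ ok; σ2 onset /tn/ (1→3 rises), coda /∅/ ok → phonotactically legal

[sup], [kof.znu], [twu.fjut], [nruf.tne]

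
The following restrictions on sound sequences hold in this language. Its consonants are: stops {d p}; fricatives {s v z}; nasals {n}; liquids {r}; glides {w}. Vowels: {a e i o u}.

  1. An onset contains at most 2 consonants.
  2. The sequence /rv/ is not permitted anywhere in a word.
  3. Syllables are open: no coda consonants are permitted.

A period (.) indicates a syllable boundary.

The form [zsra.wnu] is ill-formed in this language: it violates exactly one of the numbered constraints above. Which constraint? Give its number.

[zsra.wnu]: syllable 1 onset /zsr/ has 3 consonants (> 2).
This is a violation of constraint 1: "An onset contains at most 2 consonants."
The remaining constraints (2, 3) are satisfied.

1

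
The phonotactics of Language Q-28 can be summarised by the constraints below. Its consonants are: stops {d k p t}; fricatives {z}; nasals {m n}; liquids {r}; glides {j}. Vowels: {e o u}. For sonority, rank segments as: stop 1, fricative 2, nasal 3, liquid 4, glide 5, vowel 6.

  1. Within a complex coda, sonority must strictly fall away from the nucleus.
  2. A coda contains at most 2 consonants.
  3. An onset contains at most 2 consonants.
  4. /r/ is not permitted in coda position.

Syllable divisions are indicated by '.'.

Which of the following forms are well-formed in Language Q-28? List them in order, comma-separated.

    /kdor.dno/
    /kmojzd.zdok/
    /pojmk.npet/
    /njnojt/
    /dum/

/kdor.dno/ — violates constraint 4: syllable 1 coda contains /r/ → ill-formed
/kmojzd.zdok/ — violates constraint 2: syllable 1 coda /jzd/ has 3 consonants (> 2) → ill-formed
/pojmk.npet/ — violates constraint 2: syllable 1 coda /jmk/ has 3 consonants (> 2) → ill-formed
/njnojt/ — violates constraint 3: syllable 1 onset /njn/ has 3 consonants (> 2) → ill-formed
/dum/ — σ1 onset /d/, coda /m/ ok → well-formed

/dum/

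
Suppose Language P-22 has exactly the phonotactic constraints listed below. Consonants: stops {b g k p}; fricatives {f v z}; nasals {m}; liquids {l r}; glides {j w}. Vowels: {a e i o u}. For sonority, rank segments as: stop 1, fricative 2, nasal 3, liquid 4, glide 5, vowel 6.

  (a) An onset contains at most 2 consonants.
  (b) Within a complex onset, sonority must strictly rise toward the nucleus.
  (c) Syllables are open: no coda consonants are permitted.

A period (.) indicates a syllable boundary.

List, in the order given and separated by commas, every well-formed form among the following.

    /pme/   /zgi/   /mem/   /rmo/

/pme/ — σ1 onset /pm/ (1→3 rises), coda /∅/ ok → well-formed
/zgi/ — violates constraint (b): syllable 1 onset /zg/: /z/ (fricative, 2) → /g/ (stop, 1) does not rise → ill-formed
/mem/ — violates constraint (c): syllable 1 coda /m/ has 1 consonant (> 0) → ill-formed
/rmo/ — violates constraint (b): syllable 1 onset /rm/: /r/ (liquid, 4) → /m/ (nasal, 3) does not rise → ill-formed

/pme/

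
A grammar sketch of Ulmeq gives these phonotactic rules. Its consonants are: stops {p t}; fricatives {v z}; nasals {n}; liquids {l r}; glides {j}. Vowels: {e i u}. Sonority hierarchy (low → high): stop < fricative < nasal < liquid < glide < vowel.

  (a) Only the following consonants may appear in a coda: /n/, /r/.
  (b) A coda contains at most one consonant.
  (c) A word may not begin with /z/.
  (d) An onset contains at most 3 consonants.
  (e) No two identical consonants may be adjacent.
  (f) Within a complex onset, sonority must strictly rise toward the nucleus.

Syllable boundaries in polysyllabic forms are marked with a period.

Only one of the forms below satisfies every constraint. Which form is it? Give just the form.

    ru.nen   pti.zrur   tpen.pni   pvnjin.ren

ru.nen

ru.nen — σ1 onset /r/, coda /∅/ ok; σ2 onset /n/, coda /n/ ok → well-formed
pti.zrur — violates constraint (f): syllable 1 onset /pt/: /p/ (stop, 1) → /t/ (stop, 1) does not rise → ill-formed
tpen.pni — violates constraint (f): syllable 1 onset /tp/: /t/ (stop, 1) → /p/ (stop, 1) does not rise → ill-formed
pvnjin.ren — violates constraint (d): syllable 1 onset /pvnj/ has 4 consonants (> 3) → ill-formed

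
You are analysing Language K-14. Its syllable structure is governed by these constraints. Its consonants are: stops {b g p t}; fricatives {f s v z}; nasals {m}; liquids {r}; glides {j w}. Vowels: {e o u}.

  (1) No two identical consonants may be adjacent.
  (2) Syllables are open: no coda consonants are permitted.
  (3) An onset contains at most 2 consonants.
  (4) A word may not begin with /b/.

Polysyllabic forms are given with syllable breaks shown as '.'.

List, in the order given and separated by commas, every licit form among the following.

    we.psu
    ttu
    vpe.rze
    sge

we.psu — σ1 onset /w/, coda /∅/ ok; σ2 onset /ps/ (2C), coda /∅/ ok → licit
ttu — violates constraint 1: adjacent identical consonants /tt/ → illicit
vpe.rze — σ1 onset /vp/ (2C), coda /∅/ ok; σ2 onset /rz/ (2C), coda /∅/ ok → licit
sge — σ1 onset /sg/ (2C), coda /∅/ ok → licit

we.psu, vpe.rze, sge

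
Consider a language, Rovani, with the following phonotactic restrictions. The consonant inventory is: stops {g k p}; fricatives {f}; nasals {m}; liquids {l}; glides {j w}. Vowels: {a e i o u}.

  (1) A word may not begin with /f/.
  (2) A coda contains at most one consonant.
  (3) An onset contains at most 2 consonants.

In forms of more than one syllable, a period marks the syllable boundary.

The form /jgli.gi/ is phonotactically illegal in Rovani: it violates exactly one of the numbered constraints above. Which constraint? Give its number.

/jgli.gi/: syllable 1 onset /jgl/ has 3 consonants (> 2).
This is a violation of constraint 3: "An onset contains at most 2 consonants."
The remaining constraints (1, 2) are satisfied.

3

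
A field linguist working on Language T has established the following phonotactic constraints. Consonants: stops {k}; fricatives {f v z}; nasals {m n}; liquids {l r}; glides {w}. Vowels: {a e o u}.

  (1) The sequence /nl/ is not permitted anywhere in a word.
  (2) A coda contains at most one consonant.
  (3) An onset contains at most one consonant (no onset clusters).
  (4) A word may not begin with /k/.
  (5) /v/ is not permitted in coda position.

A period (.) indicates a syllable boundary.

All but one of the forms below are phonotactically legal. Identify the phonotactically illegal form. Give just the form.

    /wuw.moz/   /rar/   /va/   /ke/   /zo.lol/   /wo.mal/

/ke/

/wuw.moz/ — σ1 onset /w/, coda /w/ ok; σ2 onset /m/, coda /z/ ok → phonotactically legal
/rar/ — σ1 onset /r/, coda /r/ ok → phonotactically legal
/va/ — σ1 onset /v/, coda /∅/ ok → phonotactically legal
/ke/ — violates constraint 4: word begins with /k/ → phonotactically illegal
/zo.lol/ — σ1 onset /z/, coda /∅/ ok; σ2 onset /l/, coda /l/ ok → phonotactically legal
/wo.mal/ — σ1 onset /w/, coda /∅/ ok; σ2 onset /m/, coda /l/ ok → phonotactically legal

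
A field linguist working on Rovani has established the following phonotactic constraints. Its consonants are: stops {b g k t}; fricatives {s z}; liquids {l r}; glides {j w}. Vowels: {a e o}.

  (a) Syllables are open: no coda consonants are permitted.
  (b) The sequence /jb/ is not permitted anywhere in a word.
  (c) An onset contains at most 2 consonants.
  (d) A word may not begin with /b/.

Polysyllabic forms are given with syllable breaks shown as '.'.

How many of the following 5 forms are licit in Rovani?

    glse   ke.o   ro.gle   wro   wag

glse — violates constraint (c): syllable 1 onset /gls/ has 3 consonants (> 2) → illicit
ke.o — σ1 onset /k/, coda /∅/ ok; σ2 onset /∅/, coda /∅/ ok → licit
ro.gle — σ1 onset /r/, coda /∅/ ok; σ2 onset /gl/ (2C), coda /∅/ ok → licit
wro — σ1 onset /wr/ (2C), coda /∅/ ok → licit
wag — violates constraint (a): syllable 1 coda /g/ has 1 consonant (> 0) → illicit
Licit: ke.o, ro.gle, wro → 3.

3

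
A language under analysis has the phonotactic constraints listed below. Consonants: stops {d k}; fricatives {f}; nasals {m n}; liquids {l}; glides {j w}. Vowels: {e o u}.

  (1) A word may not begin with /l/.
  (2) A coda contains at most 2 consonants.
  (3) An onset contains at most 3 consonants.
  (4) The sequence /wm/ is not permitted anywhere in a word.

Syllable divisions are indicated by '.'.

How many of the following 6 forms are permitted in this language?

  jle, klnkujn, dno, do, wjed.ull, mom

5

jle — σ1 onset /jl/ (2C), coda /∅/ ok → permitted
klnkujn — violates constraint 3: syllable 1 onset /klnk/ has 4 consonants (> 3) → not permitted
dno — σ1 onset /dn/ (2C), coda /∅/ ok → permitted
do — σ1 onset /d/, coda /∅/ ok → permitted
wjed.ull — σ1 onset /wj/ (2C), coda /d/ ok; σ2 onset /∅/, coda /ll/ (2C) ok → permitted
mom — σ1 onset /m/, coda /m/ ok → permitted
Permitted: jle, dno, do, wjed.ull, mom → 5.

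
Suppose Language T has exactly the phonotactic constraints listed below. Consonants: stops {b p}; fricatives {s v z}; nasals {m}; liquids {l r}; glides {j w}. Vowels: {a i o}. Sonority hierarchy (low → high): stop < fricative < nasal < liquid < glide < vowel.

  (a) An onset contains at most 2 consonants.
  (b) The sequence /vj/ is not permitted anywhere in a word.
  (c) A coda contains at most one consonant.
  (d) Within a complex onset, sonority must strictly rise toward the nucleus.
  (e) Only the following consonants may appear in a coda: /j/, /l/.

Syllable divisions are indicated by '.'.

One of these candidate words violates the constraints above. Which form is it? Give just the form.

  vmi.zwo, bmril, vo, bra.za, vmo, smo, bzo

vmi.zwo — σ1 onset /vm/ (2→3 rises), coda /∅/ ok; σ2 onset /zw/ (2→5 rises), coda /∅/ ok → licit
bmril — violates constraint (a): syllable 1 onset /bmr/ has 3 consonants (> 2) → illicit
vo — σ1 onset /v/, coda /∅/ ok → licit
bra.za — σ1 onset /br/ (1→4 rises), coda /∅/ ok; σ2 onset /z/, coda /∅/ ok → licit
vmo — σ1 onset /vm/ (2→3 rises), coda /∅/ ok → licit
smo — σ1 onset /sm/ (2→3 rises), coda /∅/ ok → licit
bzo — σ1 onset /bz/ (1→2 rises), coda /∅/ ok → licit

bmril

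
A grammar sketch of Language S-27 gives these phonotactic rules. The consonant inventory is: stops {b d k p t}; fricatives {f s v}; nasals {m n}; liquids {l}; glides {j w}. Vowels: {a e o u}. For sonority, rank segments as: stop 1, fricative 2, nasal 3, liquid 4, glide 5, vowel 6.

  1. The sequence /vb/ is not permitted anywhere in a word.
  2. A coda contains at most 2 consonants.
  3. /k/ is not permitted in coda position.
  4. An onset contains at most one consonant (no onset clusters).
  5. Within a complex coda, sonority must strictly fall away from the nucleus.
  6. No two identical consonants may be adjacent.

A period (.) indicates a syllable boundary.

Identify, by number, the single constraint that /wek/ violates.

3

/wek/: syllable 1 coda contains /k/.
This is a violation of constraint 3: "/k/ is not permitted in coda position."
The remaining constraints (1, 2, 4, 5, 6) are satisfied.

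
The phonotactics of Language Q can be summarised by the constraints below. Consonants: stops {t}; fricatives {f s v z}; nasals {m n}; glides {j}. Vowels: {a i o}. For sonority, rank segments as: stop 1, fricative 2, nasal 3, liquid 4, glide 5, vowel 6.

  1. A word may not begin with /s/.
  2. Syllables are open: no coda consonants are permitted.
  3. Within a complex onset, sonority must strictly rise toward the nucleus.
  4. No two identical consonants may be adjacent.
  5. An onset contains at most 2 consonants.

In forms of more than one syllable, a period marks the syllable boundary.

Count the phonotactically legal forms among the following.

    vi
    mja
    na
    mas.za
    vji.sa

4

vi — σ1 onset /v/, coda /∅/ ok → phonotactically legal
mja — σ1 onset /mj/ (3→5 rises), coda /∅/ ok → phonotactically legal
na — σ1 onset /n/, coda /∅/ ok → phonotactically legal
mas.za — violates constraint 2: syllable 1 coda /s/ has 1 consonant (> 0) → phonotactically illegal
vji.sa — σ1 onset /vj/ (2→5 rises), coda /∅/ ok; σ2 onset /s/, coda /∅/ ok → phonotactically legal
Phonotactically legal: vi, mja, na, vji.sa → 4.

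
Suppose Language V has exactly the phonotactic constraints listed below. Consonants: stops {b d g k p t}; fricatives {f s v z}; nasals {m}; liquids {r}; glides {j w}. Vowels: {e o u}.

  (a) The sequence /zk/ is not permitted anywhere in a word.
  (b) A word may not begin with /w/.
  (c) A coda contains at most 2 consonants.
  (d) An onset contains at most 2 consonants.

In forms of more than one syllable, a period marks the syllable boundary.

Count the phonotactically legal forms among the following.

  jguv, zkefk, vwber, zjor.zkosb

1

jguv — σ1 onset /jg/ (2C), coda /v/ ok → phonotactically legal
zkefk — violates constraint (a): contains banned sequence /zk/ → phonotactically illegal
vwber — violates constraint (d): syllable 1 onset /vwb/ has 3 consonants (> 2) → phonotactically illegal
zjor.zkosb — violates constraint (a): contains banned sequence /zk/ → phonotactically illegal
Phonotactically legal: jguv → 1.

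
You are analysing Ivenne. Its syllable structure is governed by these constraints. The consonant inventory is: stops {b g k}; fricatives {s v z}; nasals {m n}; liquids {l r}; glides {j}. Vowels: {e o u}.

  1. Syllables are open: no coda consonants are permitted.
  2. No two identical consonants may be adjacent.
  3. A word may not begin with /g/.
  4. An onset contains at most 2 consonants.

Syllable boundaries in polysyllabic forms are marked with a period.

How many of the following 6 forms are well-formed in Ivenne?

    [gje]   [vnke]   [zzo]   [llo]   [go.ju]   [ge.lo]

[gje] — violates constraint 3: word begins with /g/ → ill-formed
[vnke] — violates constraint 4: syllable 1 onset /vnk/ has 3 consonants (> 2) → ill-formed
[zzo] — violates constraint 2: adjacent identical consonants /zz/ → ill-formed
[llo] — violates constraint 2: adjacent identical consonants /ll/ → ill-formed
[go.ju] — violates constraint 3: word begins with /g/ → ill-formed
[ge.lo] — violates constraint 3: word begins with /g/ → ill-formed
No form is well-formed → 0.

0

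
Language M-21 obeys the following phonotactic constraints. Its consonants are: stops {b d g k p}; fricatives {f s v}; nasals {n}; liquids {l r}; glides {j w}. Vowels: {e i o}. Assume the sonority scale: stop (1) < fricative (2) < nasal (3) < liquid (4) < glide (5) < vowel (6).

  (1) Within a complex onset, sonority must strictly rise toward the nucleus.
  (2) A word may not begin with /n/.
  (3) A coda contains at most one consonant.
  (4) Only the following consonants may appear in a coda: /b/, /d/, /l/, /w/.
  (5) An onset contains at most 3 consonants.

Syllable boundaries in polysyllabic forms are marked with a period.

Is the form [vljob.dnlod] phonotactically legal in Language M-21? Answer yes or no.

[vljob.dnlod] — σ1 onset /vlj/ (2→4→5 rises), coda /b/ ok; σ2 onset /dnl/ (1→3→4 rises), coda /d/ ok → phonotactically legal

yes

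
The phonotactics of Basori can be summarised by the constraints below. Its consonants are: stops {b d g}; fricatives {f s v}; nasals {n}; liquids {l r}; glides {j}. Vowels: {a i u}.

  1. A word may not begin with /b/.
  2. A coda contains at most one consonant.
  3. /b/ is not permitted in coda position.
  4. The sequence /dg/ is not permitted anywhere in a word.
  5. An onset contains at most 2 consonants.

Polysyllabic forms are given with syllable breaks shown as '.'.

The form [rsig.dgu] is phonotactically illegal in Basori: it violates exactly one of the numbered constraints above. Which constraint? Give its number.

4

[rsig.dgu]: contains banned sequence /dg/.
This is a violation of constraint 4: "The sequence /dg/ is not permitted anywhere in a word."
The remaining constraints (1, 2, 3, 5) are satisfied.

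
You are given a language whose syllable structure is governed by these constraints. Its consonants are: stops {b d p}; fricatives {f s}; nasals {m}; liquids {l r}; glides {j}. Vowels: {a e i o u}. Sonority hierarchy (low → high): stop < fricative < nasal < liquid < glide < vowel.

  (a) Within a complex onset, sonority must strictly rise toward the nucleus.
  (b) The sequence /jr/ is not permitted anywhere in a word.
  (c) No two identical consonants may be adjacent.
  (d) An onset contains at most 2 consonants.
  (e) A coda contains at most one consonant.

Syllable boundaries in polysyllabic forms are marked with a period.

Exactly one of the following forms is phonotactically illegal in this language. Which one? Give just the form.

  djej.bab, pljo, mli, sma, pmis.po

djej.bab — σ1 onset /dj/ (1→5 rises), coda /j/ ok; σ2 onset /b/, coda /b/ ok → phonotactically legal
pljo — violates constraint (d): syllable 1 onset /plj/ has 3 consonants (> 2) → phonotactically illegal
mli — σ1 onset /ml/ (3→4 rises), coda /∅/ ok → phonotactically legal
sma — σ1 onset /sm/ (2→3 rises), coda /∅/ ok → phonotactically legal
pmis.po — σ1 onset /pm/ (1→3 rises), coda /s/ ok; σ2 onset /p/, coda /∅/ ok → phonotactically legal

pljo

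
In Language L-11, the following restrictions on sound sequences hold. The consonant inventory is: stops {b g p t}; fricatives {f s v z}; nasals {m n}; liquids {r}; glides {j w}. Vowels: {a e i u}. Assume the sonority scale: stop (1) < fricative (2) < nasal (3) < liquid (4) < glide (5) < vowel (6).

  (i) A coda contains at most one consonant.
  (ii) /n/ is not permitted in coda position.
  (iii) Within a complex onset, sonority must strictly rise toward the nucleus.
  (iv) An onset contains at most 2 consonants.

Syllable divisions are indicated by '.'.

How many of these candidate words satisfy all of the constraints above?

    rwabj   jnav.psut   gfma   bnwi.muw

rwabj — violates constraint (i): syllable 1 coda /bj/ has 2 consonants (> 1) → illicit
jnav.psut — violates constraint (iii): syllable 1 onset /jn/: /j/ (glide, 5) → /n/ (nasal, 3) does not rise → illicit
gfma — violates constraint (iv): syllable 1 onset /gfm/ has 3 consonants (> 2) → illicit
bnwi.muw — violates constraint (iv): syllable 1 onset /bnw/ has 3 consonants (> 2) → illicit
No form is licit → 0.

0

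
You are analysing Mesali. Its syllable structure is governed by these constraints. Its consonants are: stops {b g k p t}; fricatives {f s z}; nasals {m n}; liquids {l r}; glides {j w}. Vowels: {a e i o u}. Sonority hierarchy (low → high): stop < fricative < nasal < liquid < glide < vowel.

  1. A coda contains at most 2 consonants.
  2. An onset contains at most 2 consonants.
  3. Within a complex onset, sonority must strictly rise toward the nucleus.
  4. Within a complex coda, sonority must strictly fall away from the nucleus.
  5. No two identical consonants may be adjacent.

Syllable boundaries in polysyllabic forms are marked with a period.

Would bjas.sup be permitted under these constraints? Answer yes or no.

bjas.sup — violates constraint 5: adjacent identical consonants /ss/ → not permitted

no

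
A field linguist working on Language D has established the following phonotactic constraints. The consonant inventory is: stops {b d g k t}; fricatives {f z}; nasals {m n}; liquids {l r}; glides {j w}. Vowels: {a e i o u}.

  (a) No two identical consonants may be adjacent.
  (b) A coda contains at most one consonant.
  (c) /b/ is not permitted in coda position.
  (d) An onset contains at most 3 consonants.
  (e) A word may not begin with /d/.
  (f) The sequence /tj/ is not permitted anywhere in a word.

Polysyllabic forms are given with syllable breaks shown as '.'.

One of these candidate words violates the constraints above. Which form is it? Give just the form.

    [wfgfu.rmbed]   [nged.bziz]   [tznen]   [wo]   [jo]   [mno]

[wfgfu.rmbed]

[wfgfu.rmbed] — violates constraint (d): syllable 1 onset /wfgf/ has 4 consonants (> 3) → phonotactically illegal
[nged.bziz] — σ1 onset /ng/ (2C), coda /d/ ok; σ2 onset /bz/ (2C), coda /z/ ok → phonotactically legal
[tznen] — σ1 onset /tzn/ (3C), coda /n/ ok → phonotactically legal
[wo] — σ1 onset /w/, coda /∅/ ok → phonotactically legal
[jo] — σ1 onset /j/, coda /∅/ ok → phonotactically legal
[mno] — σ1 onset /mn/ (2C), coda /∅/ ok → phonotactically legal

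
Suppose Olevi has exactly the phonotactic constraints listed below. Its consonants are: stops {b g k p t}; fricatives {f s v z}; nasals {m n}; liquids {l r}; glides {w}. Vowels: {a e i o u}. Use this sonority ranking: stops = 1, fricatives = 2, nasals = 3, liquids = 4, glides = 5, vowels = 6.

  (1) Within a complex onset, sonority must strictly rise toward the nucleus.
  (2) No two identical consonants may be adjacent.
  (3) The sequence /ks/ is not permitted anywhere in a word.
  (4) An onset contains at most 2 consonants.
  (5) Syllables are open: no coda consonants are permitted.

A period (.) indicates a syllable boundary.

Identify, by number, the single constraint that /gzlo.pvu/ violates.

4

/gzlo.pvu/: syllable 1 onset /gzl/ has 3 consonants (> 2).
This is a violation of constraint 4: "An onset contains at most 2 consonants."
The remaining constraints (1, 2, 3, 5) are satisfied.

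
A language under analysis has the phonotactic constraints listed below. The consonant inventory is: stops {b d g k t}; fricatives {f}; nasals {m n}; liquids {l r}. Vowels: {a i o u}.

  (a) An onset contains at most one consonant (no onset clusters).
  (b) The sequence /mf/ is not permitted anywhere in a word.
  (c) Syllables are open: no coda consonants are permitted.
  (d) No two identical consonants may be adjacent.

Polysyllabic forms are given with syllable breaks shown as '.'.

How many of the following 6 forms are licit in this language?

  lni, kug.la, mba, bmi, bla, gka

lni — violates constraint (a): syllable 1 onset /ln/ has 2 consonants (> 1) → illicit
kug.la — violates constraint (c): syllable 1 coda /g/ has 1 consonant (> 0) → illicit
mba — violates constraint (a): syllable 1 onset /mb/ has 2 consonants (> 1) → illicit
bmi — violates constraint (a): syllable 1 onset /bm/ has 2 consonants (> 1) → illicit
bla — violates constraint (a): syllable 1 onset /bl/ has 2 consonants (> 1) → illicit
gka — violates constraint (a): syllable 1 onset /gk/ has 2 consonants (> 1) → illicit
No form is licit → 0.

0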